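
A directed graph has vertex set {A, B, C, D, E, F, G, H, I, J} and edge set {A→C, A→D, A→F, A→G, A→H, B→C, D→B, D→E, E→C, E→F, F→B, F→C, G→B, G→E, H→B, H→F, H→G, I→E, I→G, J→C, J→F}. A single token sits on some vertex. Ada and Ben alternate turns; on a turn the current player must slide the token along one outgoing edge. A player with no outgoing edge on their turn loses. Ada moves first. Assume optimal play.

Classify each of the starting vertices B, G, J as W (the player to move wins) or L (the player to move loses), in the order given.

Classify positions by backward induction: terminal positions (no move available) are L. From any other position, the mover wins iff some move reaches an L.
Every edge goes from a vertex to one that appears earlier in the order C, B, F, E, D, G, J, I, H, A, so processing vertices in that order labels each vertex after all of its successors.
C: no outgoing edge → L
B: can move to C, which is L ⇒ W
F: can move to C, which is L ⇒ W
E: can move to C, which is L ⇒ W
D: moves to E(W), B(W); every one is W ⇒ L
G: moves to E(W), B(W); every one is W ⇒ L
J: can move to C, which is L ⇒ W
I: can move to G, which is L ⇒ W
H: can move to G, which is L ⇒ W
A: can move to G, which is L ⇒ W

B: W, G: L, J: W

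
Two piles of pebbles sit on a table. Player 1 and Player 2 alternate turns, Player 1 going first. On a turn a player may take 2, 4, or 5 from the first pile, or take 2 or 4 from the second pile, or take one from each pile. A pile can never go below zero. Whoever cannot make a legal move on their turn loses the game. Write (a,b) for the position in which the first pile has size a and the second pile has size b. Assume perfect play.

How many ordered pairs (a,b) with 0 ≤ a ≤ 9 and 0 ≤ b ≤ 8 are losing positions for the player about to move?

27

Compute win/loss labels from the base case upward. A position with no move is L. Any other position is W if it can reach an L in one move, else L.
Every move lowers a or b (never raises either), so fill the grid row by row in increasing a, and left to right within a row: each cell's successors are then already labelled.
      b=0  b=1  b=2  b=3  b=4  b=5  b=6  b=7  b=8
a=0:    L    L    W    W    W    W    L    L    W
a=1:    L    W    W    L    W    W    L    W    W
a=2:    W    W    L    L    W    W    W    W    L
a=3:    W    L    L    W    W    W    W    L    L
a=4:    W    W    W    W    L    L    W    W    W
a=5:    W    W    W    W    L    W    W    W    W
a=6:    W    L    W    W    W    W    W    L    W
a=7:    L    W    W    W    W    L    L    W    W
a=8:    L    W    W    L    W    W    W    W    W
a=9:    W    W    L    L    W    W    W    W    L
Cells with no legal move (terminal, hence L): (0,0), (0,1), (1,0).
The remaining L cells, each justified by listing all of its moves:
(0,6): L (options (0,4)(W), (0,2)(W) are all W)
(0,7): L (options (0,5)(W), (0,3)(W) are all W)
(1,3): L (options (1,1)(W), (0,2)(W) are all W)
(1,6): L (options (1,4)(W), (1,2)(W), (0,5)(W) are all W)
(2,2): L (options (0,2)(W), (2,0)(W), (1,1)(W) are all W)
(2,3): L (options (0,3)(W), (2,1)(W), (1,2)(W) are all W)
(2,8): L (options (0,8)(W), (2,6)(W), (2,4)(W), (1,7)(W) are all W)
(3,1): L (options (1,1)(W), (2,0)(W) are all W)
(3,2): L (options (1,2)(W), (3,0)(W), (2,1)(W) are all W)
(3,7): L (options (1,7)(W), (3,5)(W), (3,3)(W), (2,6)(W) are all W)
(3,8): L (options (1,8)(W), (3,6)(W), (3,4)(W), (2,7)(W) are all W)
(4,4): L (options (2,4)(W), (0,4)(W), (4,2)(W), (4,0)(W), (3,3)(W) are all W)
(4,5): L (options (2,5)(W), (0,5)(W), (4,3)(W), (4,1)(W), (3,4)(W) are all W)
(5,4): L (options (3,4)(W), (1,4)(W), (0,4)(W), (5,2)(W), (5,0)(W), (4,3)(W) are all W)
(6,1): L (options (4,1)(W), (2,1)(W), (1,1)(W), (5,0)(W) are all W)
(6,7): L (options (4,7)(W), (2,7)(W), (1,7)(W), (6,5)(W), (6,3)(W), (5,6)(W) are all W)
(7,0): L (options (5,0)(W), (3,0)(W), (2,0)(W) are all W)
(7,5): L (options (5,5)(W), (3,5)(W), (2,5)(W), (7,3)(W), (7,1)(W), (6,4)(W) are all W)
(7,6): L (options (5,6)(W), (3,6)(W), (2,6)(W), (7,4)(W), (7,2)(W), (6,5)(W) are all W)
(8,0): L (options (6,0)(W), (4,0)(W), (3,0)(W) are all W)
(8,3): L (options (6,3)(W), (4,3)(W), (3,3)(W), (8,1)(W), (7,2)(W) are all W)
(9,2): L (options (7,2)(W), (5,2)(W), (4,2)(W), (9,0)(W), (8,1)(W) are all W)
(9,3): L (options (7,3)(W), (5,3)(W), (4,3)(W), (9,1)(W), (8,2)(W) are all W)
(9,8): L (options (7,8)(W), (5,8)(W), (4,8)(W), (9,6)(W), (9,4)(W), (8,7)(W) are all W)
Every other cell has at least one move into one of the L cells above, so it is W.
L cells per row: a=0: 4, a=1: 3, a=2: 3, a=3: 4, a=4: 2, a=5: 1, a=6: 2, a=7: 3, a=8: 2, a=9: 3; total 27.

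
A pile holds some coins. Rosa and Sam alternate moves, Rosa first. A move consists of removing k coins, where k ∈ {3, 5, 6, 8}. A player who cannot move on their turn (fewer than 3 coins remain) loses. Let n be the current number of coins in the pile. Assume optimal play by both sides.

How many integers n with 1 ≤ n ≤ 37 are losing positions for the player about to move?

Classify positions by backward induction: terminal positions (no move available) are L. From any other position, the mover wins iff some move reaches an L.
n=0: no move → L
n=1: no move → L
n=2: no move → L
n=3: W (go to 0, an L position)
n=4: W (go to 1, an L position)
n=5: W (go to 2, an L position)
n=6: W (go to 1, an L position)
n=7: W (go to 2, an L position)
n=8: W (go to 2, an L position)
n=9: W (go to 1, an L position)
n=10: W (go to 2, an L position)
n=11: L (options 8(W), 6(W), 5(W), 3(W) are all W)
n=12: L (options 9(W), 7(W), 6(W), 4(W) are all W)
n=13: L (options 10(W), 8(W), 7(W), 5(W) are all W)
n=14: W (go to 11, an L position)
n=15: W (go to 12, an L position)
n=16: W (go to 13, an L position)
n=17: W (go to 12, an L position)
n=18: W (go to 13, an L position)
n=19: W (go to 13, an L position)
n=20: W (go to 12, an L position)
n=21: W (go to 13, an L position)
n=22: L (options 19(W), 17(W), 16(W), 14(W) are all W)
n=23: L (options 20(W), 18(W), 17(W), 15(W) are all W)
n=24: L (options 21(W), 19(W), 18(W), 16(W) are all W)
n=25: W (go to 22, an L position)
n=26: W (go to 23, an L position)
n=27: W (go to 24, an L position)
n=28: W (go to 23, an L position)
n=29: W (go to 24, an L position)
n=30: W (go to 24, an L position)
n=31: W (go to 23, an L position)
n=32: W (go to 24, an L position)
n=33: L (options 30(W), 28(W), 27(W), 25(W) are all W)
n=34: L (options 31(W), 29(W), 28(W), 26(W) are all W)
n=35: L (options 32(W), 30(W), 29(W), 27(W) are all W)
n=36: W (go to 33, an L position)
n=37: W (go to 34, an L position)
L entries with 1 ≤ n ≤ 37 (n=0 is outside the asked range and is not counted): n = 1, 2, 11, 12, 13, 22, 23, 24, 33, 34, 35; that makes 11.

11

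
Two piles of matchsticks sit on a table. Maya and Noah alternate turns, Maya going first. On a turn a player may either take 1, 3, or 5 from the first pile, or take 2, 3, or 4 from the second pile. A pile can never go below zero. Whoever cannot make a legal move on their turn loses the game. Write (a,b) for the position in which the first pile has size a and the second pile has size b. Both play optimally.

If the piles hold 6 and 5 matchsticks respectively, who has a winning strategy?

Maya wins.

Use the standard recursion: the mover loses at a terminal position; elsewhere, the mover wins exactly when some move hands the opponent an L position.
No move ever increases a pile, so every position that can arise here has a ≤ 6 and b ≤ 5; it is enough to label the cells with 0 ≤ a ≤ 6 and 0 ≤ b ≤ 5.
Every move lowers a or b (never raises either), so fill the grid row by row in increasing a, and left to right within a row: each cell's successors are then already labelled.
      b=0  b=1  b=2  b=3  b=4  b=5
a=0:    L    L    W    W    W    W
a=1:    W    W    L    L    W    W
a=2:    L    L    W    W    W    W
a=3:    W    W    L    L    W    W
a=4:    L    L    W    W    W    W
a=5:    W    W    L    L    W    W
a=6:    L    L    W    W    W    W
Cells with no legal move (terminal, hence L): (0,0), (0,1).
The remaining L cells, each justified by listing all of its moves:
(1,2): only reaches (0,2)(W), (1,0)(W), all W → L
(1,3): only reaches (0,3)(W), (1,1)(W), (1,0)(W), all W → L
(2,0): only reaches (1,0)(W), which is W → L
(2,1): only reaches (1,1)(W), which is W → L
(3,2): only reaches (2,2)(W), (0,2)(W), (3,0)(W), all W → L
(3,3): only reaches (2,3)(W), (0,3)(W), (3,1)(W), (3,0)(W), all W → L
(4,0): only reaches (3,0)(W), (1,0)(W), all W → L
(4,1): only reaches (3,1)(W), (1,1)(W), all W → L
(5,2): only reaches (4,2)(W), (2,2)(W), (0,2)(W), (5,0)(W), all W → L
(5,3): only reaches (4,3)(W), (2,3)(W), (0,3)(W), (5,1)(W), (5,0)(W), all W → L
(6,0): only reaches (5,0)(W), (3,0)(W), (1,0)(W), all W → L
(6,1): only reaches (5,1)(W), (3,1)(W), (1,1)(W), all W → L
Every other cell has at least one move into one of the L cells above, so it is W.
The starting position (6,5) is W: Maya should move to (6,1), handing over an L position.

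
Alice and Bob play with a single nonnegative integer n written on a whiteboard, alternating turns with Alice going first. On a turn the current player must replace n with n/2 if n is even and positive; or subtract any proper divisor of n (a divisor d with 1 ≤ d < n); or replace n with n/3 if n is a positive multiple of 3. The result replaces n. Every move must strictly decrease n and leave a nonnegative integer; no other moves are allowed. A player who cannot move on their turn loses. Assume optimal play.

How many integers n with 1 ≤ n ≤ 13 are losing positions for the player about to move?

Classify positions by backward induction: terminal positions (no move available) are L. From any other position, the mover wins iff some move reaches an L.
n=0: no move → L
n=1: no move → L
n=2: reaches L-position 1 → W
n=3: reaches L-position 1 → W
n=4: only reaches 2(W), 3(W), all W → L
n=5: reaches L-position 4 → W
n=6: reaches L-position 4 → W
n=7: only reaches 6(W), which is W → L
n=8: reaches L-position 4 → W
n=9: only reaches 3(W), 6(W), 8(W), all W → L
n=10: reaches L-position 9 → W
n=11: only reaches 10(W), which is W → L
n=12: reaches L-position 4 → W
n=13: only reaches 12(W), which is W → L
L entries with 1 ≤ n ≤ 13 (n=0 is outside the asked range and is not counted): n = 1, 4, 7, 9, 11, 13; that makes 6.

6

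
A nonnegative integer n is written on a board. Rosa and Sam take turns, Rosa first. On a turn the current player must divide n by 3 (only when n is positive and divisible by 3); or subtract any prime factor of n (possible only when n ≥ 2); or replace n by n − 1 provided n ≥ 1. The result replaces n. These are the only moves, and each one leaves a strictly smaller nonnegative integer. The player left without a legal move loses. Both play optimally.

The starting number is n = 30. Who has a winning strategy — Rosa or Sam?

Rosa wins.

Build the W/L table. Terminal = L. A non-terminal position is W if it has a move to some L; otherwise it is L.
n=0: no move → L
n=1: can move to 0, which is L ⇒ W
n=2: can move to 0, which is L ⇒ W
n=3: can move to 0, which is L ⇒ W
n=4: moves to 2(W), 3(W); every one is W ⇒ L
n=5: can move to 0, which is L ⇒ W
n=6: can move to 4, which is L ⇒ W
n=7: can move to 0, which is L ⇒ W
n=8: moves to 6(W), 7(W); every one is W ⇒ L
n=9: can move to 8, which is L ⇒ W
n=10: can move to 8, which is L ⇒ W
n=11: can move to 0, which is L ⇒ W
n=12: can move to 4, which is L ⇒ W
n=13: can move to 0, which is L ⇒ W
n=14: moves to 7(W), 12(W), 13(W); every one is W ⇒ L
n=15: can move to 14, which is L ⇒ W
n=16: can move to 14, which is L ⇒ W
n=17: can move to 0, which is L ⇒ W
n=18: moves to 6(W), 15(W), 16(W), 17(W); every one is W ⇒ L
n=19: can move to 0, which is L ⇒ W
n=20: can move to 18, which is L ⇒ W
n=21: can move to 14, which is L ⇒ W
n=22: moves to 11(W), 20(W), 21(W); every one is W ⇒ L
n=23: can move to 0, which is L ⇒ W
n=24: can move to 8, which is L ⇒ W
n=25: moves to 20(W), 24(W); every one is W ⇒ L
n=26: can move to 25, which is L ⇒ W
n=27: moves to 9(W), 24(W), 26(W); every one is W ⇒ L
n=28: can move to 27, which is L ⇒ W
n=29: can move to 0, which is L ⇒ W
n=30: can move to 25, which is L ⇒ W
The starting position 30 is W: Rosa should move to 25, handing over an L position.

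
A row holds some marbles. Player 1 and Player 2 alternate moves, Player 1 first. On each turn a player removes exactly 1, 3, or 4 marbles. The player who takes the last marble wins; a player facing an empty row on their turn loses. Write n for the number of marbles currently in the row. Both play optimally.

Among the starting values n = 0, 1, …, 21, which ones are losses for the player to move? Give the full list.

0, 2, 7, 9, 14, 16, 21

Label each position W (a win for the player to move) or L (a loss). A position with no legal move is L; any other position is W exactly when some move reaches an L, and L when every move reaches a W.
n=0: no move → L
n=1: →0(L), so W
n=2: →1(W) only, which is W, so L
n=3: →2(L), so W
n=4: →0(L), so W
n=5: →2(L), so W
n=6: →2(L), so W
n=7: →6(W), 4(W), 3(W) — all W, so L
n=8: →7(L), so W
n=9: →8(W), 6(W), 5(W) — all W, so L
n=10: →9(L), so W
n=11: →7(L), so W
n=12: →9(L), so W
n=13: →9(L), so W
n=14: →13(W), 11(W), 10(W) — all W, so L
n=15: →14(L), so W
n=16: →15(W), 13(W), 12(W) — all W, so L
n=17: →16(L), so W
n=18: →14(L), so W
n=19: →16(L), so W
n=20: →16(L), so W
n=21: →20(W), 18(W), 17(W) — all W, so L
Reading off the rows marked L gives the requested list; there are 7 such values of n.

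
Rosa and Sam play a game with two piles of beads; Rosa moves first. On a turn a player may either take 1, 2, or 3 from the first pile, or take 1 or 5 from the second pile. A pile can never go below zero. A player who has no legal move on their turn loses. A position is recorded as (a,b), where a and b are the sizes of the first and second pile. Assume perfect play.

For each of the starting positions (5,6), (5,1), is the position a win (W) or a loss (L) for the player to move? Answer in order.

Use the standard recursion: the mover loses at a terminal position; elsewhere, the mover wins exactly when some move hands the opponent an L position.
No move ever increases a pile, so every position that can arise here has a ≤ 5 and b ≤ 6; it is enough to label the cells with 0 ≤ a ≤ 5 and 0 ≤ b ≤ 6.
Every move lowers a or b (never raises either), so fill the grid row by row in increasing a, and left to right within a row: each cell's successors are then already labelled.
      b=0  b=1  b=2  b=3  b=4  b=5  b=6
a=0:    L    W    L    W    L    W    L
a=1:    W    L    W    L    W    L    W
a=2:    W    W    W    W    W    W    W
a=3:    W    W    W    W    W    W    W
a=4:    L    W    L    W    L    W    L
a=5:    W    L    W    L    W    L    W
Cells with no legal move (terminal, hence L): (0,0).
The remaining L cells, each justified by listing all of its moves:
(0,2): the only move is to (0,1)(W), a W ⇒ L
(0,4): the only move is to (0,3)(W), a W ⇒ L
(0,6): moves to (0,5)(W), (0,1)(W); every one is W ⇒ L
(1,1): moves to (0,1)(W), (1,0)(W); every one is W ⇒ L
(1,3): moves to (0,3)(W), (1,2)(W); every one is W ⇒ L
(1,5): moves to (0,5)(W), (1,4)(W), (1,0)(W); every one is W ⇒ L
(4,0): moves to (3,0)(W), (2,0)(W), (1,0)(W); every one is W ⇒ L
(4,2): moves to (3,2)(W), (2,2)(W), (1,2)(W), (4,1)(W); every one is W ⇒ L
(4,4): moves to (3,4)(W), (2,4)(W), (1,4)(W), (4,3)(W); every one is W ⇒ L
(4,6): moves to (3,6)(W), (2,6)(W), (1,6)(W), (4,5)(W), (4,1)(W); every one is W ⇒ L
(5,1): moves to (4,1)(W), (3,1)(W), (2,1)(W), (5,0)(W); every one is W ⇒ L
(5,3): moves to (4,3)(W), (3,3)(W), (2,3)(W), (5,2)(W); every one is W ⇒ L
(5,5): moves to (4,5)(W), (3,5)(W), (2,5)(W), (5,4)(W), (5,0)(W); every one is W ⇒ L
Every other cell has at least one move into one of the L cells above, so it is W.
(5,6): the move to (4,6) reaches an L cell, so W
(5,1): one of the L cells justified above, so L

(5,6): W, (5,1): L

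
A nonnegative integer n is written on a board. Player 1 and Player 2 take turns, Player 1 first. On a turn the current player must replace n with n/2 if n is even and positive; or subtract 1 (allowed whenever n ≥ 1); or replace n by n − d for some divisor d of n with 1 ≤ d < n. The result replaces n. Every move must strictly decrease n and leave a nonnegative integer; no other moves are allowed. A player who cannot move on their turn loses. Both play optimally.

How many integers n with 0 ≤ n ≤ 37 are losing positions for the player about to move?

19

Use the standard recursion: the mover loses at a terminal position; elsewhere, the mover wins exactly when some move hands the opponent an L position.
n=0: no move → L
n=1: W (go to 0, an L position)
n=2: L (sole option 1(W) is W)
n=3: W (go to 2, an L position)
n=4: W (go to 2, an L position)
n=5: L (sole option 4(W) is W)
n=6: W (go to 5, an L position)
n=7: L (sole option 6(W) is W)
n=8: W (go to 7, an L position)
n=9: L (options 6(W), 8(W) are all W)
n=10: W (go to 5, an L position)
n=11: L (sole option 10(W) is W)
n=12: W (go to 9, an L position)
n=13: L (sole option 12(W) is W)
n=14: W (go to 7, an L position)
n=15: L (options 10(W), 12(W), 14(W) are all W)
n=16: W (go to 15, an L position)
n=17: L (sole option 16(W) is W)
n=18: W (go to 9, an L position)
n=19: L (sole option 18(W) is W)
n=20: W (go to 15, an L position)
n=21: L (options 14(W), 18(W), 20(W) are all W)
n=22: W (go to 11, an L position)
n=23: L (sole option 22(W) is W)
n=24: W (go to 21, an L position)
n=25: L (options 20(W), 24(W) are all W)
n=26: W (go to 13, an L position)
n=27: L (options 18(W), 24(W), 26(W) are all W)
n=28: W (go to 21, an L position)
n=29: L (sole option 28(W) is W)
n=30: W (go to 15, an L position)
n=31: L (sole option 30(W) is W)
n=32: W (go to 31, an L position)
n=33: L (options 22(W), 30(W), 32(W) are all W)
n=34: W (go to 17, an L position)
n=35: L (options 28(W), 30(W), 34(W) are all W)
n=36: W (go to 27, an L position)
n=37: L (sole option 36(W) is W)
L entries with 0 ≤ n ≤ 37: n = 0, 2, 5, 7, 9, 11, 13, 15, 17, 19, 21, 23, 25, 27, 29, 31, 33, 35, 37; that makes 19.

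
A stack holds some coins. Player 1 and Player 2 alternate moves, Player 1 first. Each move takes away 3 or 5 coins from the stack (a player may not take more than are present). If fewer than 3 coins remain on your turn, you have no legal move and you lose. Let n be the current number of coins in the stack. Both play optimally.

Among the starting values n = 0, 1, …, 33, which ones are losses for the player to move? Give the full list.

0, 1, 2, 8, 9, 10, 16, 17, 18, 24, 25, 26, 32, 33

Positions with no move are L. A position that does have a move is losing for the player to move precisely when every available move leads to a winning position for the opponent. Fill in the labels:
n=0: no move → L
n=1: no move → L
n=2: no move → L
n=3: W (go to 0, an L position)
n=4: W (go to 1, an L position)
n=5: W (go to 2, an L position)
n=6: W (go to 1, an L position)
n=7: W (go to 2, an L position)
n=8: L (options 5(W), 3(W) are all W)
n=9: L (options 6(W), 4(W) are all W)
n=10: L (options 7(W), 5(W) are all W)
n=11: W (go to 8, an L position)
n=12: W (go to 9, an L position)
n=13: W (go to 10, an L position)
n=14: W (go to 9, an L position)
n=15: W (go to 10, an L position)
n=16: L (options 13(W), 11(W) are all W)
n=17: L (options 14(W), 12(W) are all W)
n=18: L (options 15(W), 13(W) are all W)
n=19: W (go to 16, an L position)
n=20: W (go to 17, an L position)
n=21: W (go to 18, an L position)
n=22: W (go to 17, an L position)
n=23: W (go to 18, an L position)
n=24: L (options 21(W), 19(W) are all W)
n=25: L (options 22(W), 20(W) are all W)
n=26: L (options 23(W), 21(W) are all W)
n=27: W (go to 24, an L position)
n=28: W (go to 25, an L position)
n=29: W (go to 26, an L position)
n=30: W (go to 25, an L position)
n=31: W (go to 26, an L position)
n=32: L (options 29(W), 27(W) are all W)
n=33: L (options 30(W), 28(W) are all W)
Reading off the rows marked L gives the requested list; there are 14 such values of n.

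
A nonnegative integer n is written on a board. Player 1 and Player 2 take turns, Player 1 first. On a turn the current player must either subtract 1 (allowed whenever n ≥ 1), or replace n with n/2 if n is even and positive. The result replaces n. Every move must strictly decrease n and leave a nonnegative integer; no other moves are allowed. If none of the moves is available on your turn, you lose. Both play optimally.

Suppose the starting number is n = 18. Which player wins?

Player 1 wins.

Build the W/L table. Terminal = L. A non-terminal position is W if it has a move to some L; otherwise it is L.
n=0: no move → L
n=1: →0(L), so W
n=2: →1(W) only, which is W, so L
n=3: →2(L), so W
n=4: →2(L), so W
n=5: →4(W) only, which is W, so L
n=6: →5(L), so W
n=7: →6(W) only, which is W, so L
n=8: →7(L), so W
n=9: →8(W) only, which is W, so L
n=10: →5(L), so W
n=11: →10(W) only, which is W, so L
n=12: →11(L), so W
n=13: →12(W) only, which is W, so L
n=14: →7(L), so W
n=15: →14(W) only, which is W, so L
n=16: →15(L), so W
n=17: →16(W) only, which is W, so L
n=18: →9(L), so W
From 18 Player 1 can move to 9, reaching an L position.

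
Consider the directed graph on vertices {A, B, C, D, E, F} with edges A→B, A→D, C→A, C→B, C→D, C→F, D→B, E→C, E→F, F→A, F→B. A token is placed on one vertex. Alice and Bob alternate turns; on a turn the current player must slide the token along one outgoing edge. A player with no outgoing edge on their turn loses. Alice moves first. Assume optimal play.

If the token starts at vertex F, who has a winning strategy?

Build the W/L table. Terminal = L. A non-terminal position is W if it has a move to some L; otherwise it is L.
Every edge goes from a vertex to one that appears earlier in the order B, D, A, F, C, E, so processing vertices in that order labels each vertex after all of its successors.
B: no outgoing edge → L
D: reaches L-position B → W
A: reaches L-position B → W
F: reaches L-position B → W
C: reaches L-position B → W
E: only reaches C(W), F(W), all W → L
The starting position F is W: Alice should move to B, handing over an L position.

Alice wins.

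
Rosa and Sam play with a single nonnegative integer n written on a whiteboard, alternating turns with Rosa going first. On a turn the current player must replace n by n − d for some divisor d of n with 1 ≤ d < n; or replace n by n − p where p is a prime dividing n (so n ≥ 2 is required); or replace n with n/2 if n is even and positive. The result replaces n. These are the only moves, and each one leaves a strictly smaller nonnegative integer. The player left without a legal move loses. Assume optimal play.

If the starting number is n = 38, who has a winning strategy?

Label each position W (a win for the player to move) or L (a loss). A position with no legal move is L; any other position is W exactly when some move reaches an L, and L when every move reaches a W.
n=0: no move → L
n=1: no move → L
n=2: W (go to 0, an L position)
n=3: W (go to 0, an L position)
n=4: L (options 2(W), 3(W) are all W)
n=5: W (go to 0, an L position)
n=6: W (go to 4, an L position)
n=7: W (go to 0, an L position)
n=8: W (go to 4, an L position)
n=9: L (options 6(W), 8(W) are all W)
n=10: W (go to 9, an L position)
n=11: W (go to 0, an L position)
n=12: W (go to 9, an L position)
n=13: W (go to 0, an L position)
n=14: L (options 7(W), 12(W), 13(W) are all W)
n=15: W (go to 14, an L position)
n=16: W (go to 14, an L position)
n=17: W (go to 0, an L position)
n=18: W (go to 9, an L position)
n=19: W (go to 0, an L position)
n=20: L (options 10(W), 15(W), 16(W), 18(W), 19(W) are all W)
n=21: W (go to 14, an L position)
n=22: W (go to 20, an L position)
n=23: W (go to 0, an L position)
n=24: W (go to 20, an L position)
n=25: W (go to 20, an L position)
n=26: L (options 13(W), 24(W), 25(W) are all W)
n=27: W (go to 26, an L position)
n=28: W (go to 14, an L position)
n=29: W (go to 0, an L position)
n=30: W (go to 20, an L position)
n=31: W (go to 0, an L position)
n=32: L (options 16(W), 24(W), 28(W), 30(W), 31(W) are all W)
n=33: W (go to 32, an L position)
n=34: W (go to 32, an L position)
n=35: L (options 28(W), 30(W), 34(W) are all W)
n=36: W (go to 32, an L position)
n=37: W (go to 0, an L position)
n=38: L (options 19(W), 36(W), 37(W) are all W)
The starting position 38 is L: whatever Rosa does, the opponent receives a W position.

Sam wins.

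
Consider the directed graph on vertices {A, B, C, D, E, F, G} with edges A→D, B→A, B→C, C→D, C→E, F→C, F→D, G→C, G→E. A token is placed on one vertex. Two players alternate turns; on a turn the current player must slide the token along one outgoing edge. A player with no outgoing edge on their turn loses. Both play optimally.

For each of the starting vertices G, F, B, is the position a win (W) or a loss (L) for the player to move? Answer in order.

Work bottom-up. With no move the player to move loses. Otherwise the position is W if at least one move leads to an L position for the opponent, and L if every move leads to a W.
Every edge goes from a vertex to one that appears earlier in the order D, E, A, C, B, F, G, so processing vertices in that order labels each vertex after all of its successors.
D: no outgoing edge → L
E: no outgoing edge → L
A: reaches L-position D → W
C: reaches L-position E → W
B: only reaches C(W), A(W), all W → L
F: reaches L-position D → W
G: reaches L-position E → W

G: W, F: W, B: L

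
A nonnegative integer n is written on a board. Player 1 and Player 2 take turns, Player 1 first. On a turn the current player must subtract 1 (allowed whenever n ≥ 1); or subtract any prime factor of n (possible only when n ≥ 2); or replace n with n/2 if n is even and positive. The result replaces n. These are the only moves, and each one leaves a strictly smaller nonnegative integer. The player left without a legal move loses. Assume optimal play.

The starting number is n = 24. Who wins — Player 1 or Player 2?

Player 2 wins.

Work bottom-up. With no move the player to move loses. Otherwise the position is W if at least one move leads to an L position for the opponent, and L if every move leads to a W.
n=0: no move → L
n=1: can move to 0, which is L ⇒ W
n=2: can move to 0, which is L ⇒ W
n=3: can move to 0, which is L ⇒ W
n=4: moves to 2(W), 3(W); every one is W ⇒ L
n=5: can move to 0, which is L ⇒ W
n=6: can move to 4, which is L ⇒ W
n=7: can move to 0, which is L ⇒ W
n=8: can move to 4, which is L ⇒ W
n=9: moves to 6(W), 8(W); every one is W ⇒ L
n=10: can move to 9, which is L ⇒ W
n=11: can move to 0, which is L ⇒ W
n=12: can move to 9, which is L ⇒ W
n=13: can move to 0, which is L ⇒ W
n=14: moves to 7(W), 12(W), 13(W); every one is W ⇒ L
n=15: can move to 14, which is L ⇒ W
n=16: can move to 14, which is L ⇒ W
n=17: can move to 0, which is L ⇒ W
n=18: can move to 9, which is L ⇒ W
n=19: can move to 0, which is L ⇒ W
n=20: moves to 10(W), 15(W), 18(W), 19(W); every one is W ⇒ L
n=21: can move to 14, which is L ⇒ W
n=22: can move to 20, which is L ⇒ W
n=23: can move to 0, which is L ⇒ W
n=24: moves to 12(W), 21(W), 22(W), 23(W); every one is W ⇒ L
The starting position 24 is L: whatever Player 1 does, the opponent receives a W position.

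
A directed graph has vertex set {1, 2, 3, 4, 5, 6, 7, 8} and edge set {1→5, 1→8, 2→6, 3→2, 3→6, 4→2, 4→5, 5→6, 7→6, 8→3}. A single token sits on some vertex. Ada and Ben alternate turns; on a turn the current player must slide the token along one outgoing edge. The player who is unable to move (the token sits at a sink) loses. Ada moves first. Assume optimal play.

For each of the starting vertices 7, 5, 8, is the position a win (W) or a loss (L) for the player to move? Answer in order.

Positions with no move are L. A position that does have a move is losing for the player to move precisely when every available move leads to a winning position for the opponent. Fill in the labels:
Every edge goes from a vertex to one that appears earlier in the order 6, 7, 2, 3, 8, 5, 1, 4, so processing vertices in that order labels each vertex after all of its successors.
6: no outgoing edge → L
7: reaches L-position 6 → W
2: reaches L-position 6 → W
3: reaches L-position 6 → W
8: only reaches 3(W), which is W → L
5: reaches L-position 6 → W
1: reaches L-position 8 → W
4: only reaches 5(W), 2(W), all W → L

7: W, 5: W, 8: L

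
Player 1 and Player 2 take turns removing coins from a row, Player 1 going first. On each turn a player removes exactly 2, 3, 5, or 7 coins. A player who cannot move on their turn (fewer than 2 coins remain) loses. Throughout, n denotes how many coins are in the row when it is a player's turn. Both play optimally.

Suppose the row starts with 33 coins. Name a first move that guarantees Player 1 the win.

Remove 5, leaving 28.

Work bottom-up. With no move the player to move loses. Otherwise the position is W if at least one move leads to an L position for the opponent, and L if every move leads to a W.
n=0: no move → L
n=1: no move → L
n=2: reaches L-position 0 → W
n=3: reaches L-position 1 → W
n=4: reaches L-position 1 → W
n=5: reaches L-position 0 → W
n=6: reaches L-position 1 → W
n=7: reaches L-position 0 → W
n=8: reaches L-position 1 → W
n=9: only reaches 7(W), 6(W), 4(W), 2(W), all W → L
n=10: only reaches 8(W), 7(W), 5(W), 3(W), all W → L
n=11: reaches L-position 9 → W
n=12: reaches L-position 10 → W
n=13: reaches L-position 10 → W
n=14: reaches L-position 9 → W
n=15: reaches L-position 10 → W
n=16: reaches L-position 9 → W
n=17: reaches L-position 10 → W
n=18: only reaches 16(W), 15(W), 13(W), 11(W), all W → L
n=19: only reaches 17(W), 16(W), 14(W), 12(W), all W → L
n=20: reaches L-position 18 → W
n=21: reaches L-position 19 → W
n=22: reaches L-position 19 → W
n=23: reaches L-position 18 → W
n=24: reaches L-position 19 → W
n=25: reaches L-position 18 → W
n=26: reaches L-position 19 → W
n=27: only reaches 25(W), 24(W), 22(W), 20(W), all W → L
n=28: only reaches 26(W), 25(W), 23(W), 21(W), all W → L
n=29: reaches L-position 27 → W
n=30: reaches L-position 28 → W
n=31: reaches L-position 28 → W
n=32: reaches L-position 27 → W
n=33: reaches L-position 28 → W
From 33, the L positions reachable in one move are: 28.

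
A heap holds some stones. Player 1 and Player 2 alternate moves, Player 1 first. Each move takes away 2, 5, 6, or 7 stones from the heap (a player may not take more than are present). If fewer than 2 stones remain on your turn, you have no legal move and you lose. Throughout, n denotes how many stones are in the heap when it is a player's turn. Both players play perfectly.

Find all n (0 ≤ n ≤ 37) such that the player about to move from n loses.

0, 1, 4, 12, 13, 16, 24, 25, 28, 36, 37

Work bottom-up. With no move the player to move loses. Otherwise the position is W if at least one move leads to an L position for the opponent, and L if every move leads to a W.
n=0: no move → L
n=1: no move → L
n=2: can move to 0, which is L ⇒ W
n=3: can move to 1, which is L ⇒ W
n=4: the only move is to 2(W), a W ⇒ L
n=5: can move to 0, which is L ⇒ W
n=6: can move to 4, which is L ⇒ W
n=7: can move to 1, which is L ⇒ W
n=8: can move to 1, which is L ⇒ W
n=9: can move to 4, which is L ⇒ W
n=10: can move to 4, which is L ⇒ W
n=11: can move to 4, which is L ⇒ W
n=12: moves to 10(W), 7(W), 6(W), 5(W); every one is W ⇒ L
n=13: moves to 11(W), 8(W), 7(W), 6(W); every one is W ⇒ L
n=14: can move to 12, which is L ⇒ W
n=15: can move to 13, which is L ⇒ W
n=16: moves to 14(W), 11(W), 10(W), 9(W); every one is W ⇒ L
n=17: can move to 12, which is L ⇒ W
n=18: can move to 16, which is L ⇒ W
n=19: can move to 13, which is L ⇒ W
n=20: can move to 13, which is L ⇒ W
n=21: can move to 16, which is L ⇒ W
n=22: can move to 16, which is L ⇒ W
n=23: can move to 16, which is L ⇒ W
n=24: moves to 22(W), 19(W), 18(W), 17(W); every one is W ⇒ L
n=25: moves to 23(W), 20(W), 19(W), 18(W); every one is W ⇒ L
n=26: can move to 24, which is L ⇒ W
n=27: can move to 25, which is L ⇒ W
n=28: moves to 26(W), 23(W), 22(W), 21(W); every one is W ⇒ L
n=29: can move to 24, which is L ⇒ W
n=30: can move to 28, which is L ⇒ W
n=31: can move to 25, which is L ⇒ W
n=32: can move to 25, which is L ⇒ W
n=33: can move to 28, which is L ⇒ W
n=34: can move to 28, which is L ⇒ W
n=35: can move to 28, which is L ⇒ W
n=36: moves to 34(W), 31(W), 30(W), 29(W); every one is W ⇒ L
n=37: moves to 35(W), 32(W), 31(W), 30(W); every one is W ⇒ L
The losing starting values of n are exactly the entries labelled L in this table (11 of them).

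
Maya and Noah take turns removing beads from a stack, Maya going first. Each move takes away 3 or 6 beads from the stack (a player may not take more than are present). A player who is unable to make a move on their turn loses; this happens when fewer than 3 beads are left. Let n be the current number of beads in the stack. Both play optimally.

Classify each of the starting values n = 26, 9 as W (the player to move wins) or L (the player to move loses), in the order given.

Build the W/L table. Terminal = L. A non-terminal position is W if it has a move to some L; otherwise it is L.
n=0: no move → L
n=1: no move → L
n=2: no move → L
n=3: can move to 0, which is L ⇒ W
n=4: can move to 1, which is L ⇒ W
n=5: can move to 2, which is L ⇒ W
n=6: can move to 0, which is L ⇒ W
n=7: can move to 1, which is L ⇒ W
n=8: can move to 2, which is L ⇒ W
n=9: moves to 6(W), 3(W); every one is W ⇒ L
n=10: moves to 7(W), 4(W); every one is W ⇒ L
n=11: moves to 8(W), 5(W); every one is W ⇒ L
n=12: can move to 9, which is L ⇒ W
n=13: can move to 10, which is L ⇒ W
n=14: can move to 11, which is L ⇒ W
n=15: can move to 9, which is L ⇒ W
n=16: can move to 10, which is L ⇒ W
n=17: can move to 11, which is L ⇒ W
n=18: moves to 15(W), 12(W); every one is W ⇒ L
n=19: moves to 16(W), 13(W); every one is W ⇒ L
n=20: moves to 17(W), 14(W); every one is W ⇒ L
n=21: can move to 18, which is L ⇒ W
n=22: can move to 19, which is L ⇒ W
n=23: can move to 20, which is L ⇒ W
n=24: can move to 18, which is L ⇒ W
n=25: can move to 19, which is L ⇒ W
n=26: can move to 20, which is L ⇒ W

26: W, 9: L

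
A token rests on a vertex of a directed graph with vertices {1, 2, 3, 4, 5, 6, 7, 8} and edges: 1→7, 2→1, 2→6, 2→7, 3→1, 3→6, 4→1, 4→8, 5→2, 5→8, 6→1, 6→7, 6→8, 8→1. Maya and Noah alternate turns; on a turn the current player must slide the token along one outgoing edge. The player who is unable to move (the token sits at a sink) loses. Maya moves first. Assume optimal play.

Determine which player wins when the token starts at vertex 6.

Maya wins.

Positions with no move are L. A position that does have a move is losing for the player to move precisely when every available move leads to a winning position for the opponent. Fill in the labels:
Every edge goes from a vertex to one that appears earlier in the order 7, 1, 8, 6, 3, 2, 5, 4, so processing vertices in that order labels each vertex after all of its successors.
7: no outgoing edge → L
1: →7(L), so W
8: →1(W) only, which is W, so L
6: →8(L), so W
3: →6(W), 1(W) — all W, so L
2: →7(L), so W
5: →8(L), so W
4: →8(L), so W
From 6 Maya can move to 8, reaching an L position.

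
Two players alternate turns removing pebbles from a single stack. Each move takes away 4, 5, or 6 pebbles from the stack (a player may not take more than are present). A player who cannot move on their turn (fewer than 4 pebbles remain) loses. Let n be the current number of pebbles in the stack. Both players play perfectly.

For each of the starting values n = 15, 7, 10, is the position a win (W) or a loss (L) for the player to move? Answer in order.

Classify positions by backward induction: terminal positions (no move available) are L. From any other position, the mover wins iff some move reaches an L.
n=0: no move → L
n=1: no move → L
n=2: no move → L
n=3: no move → L
n=4: W (go to 0, an L position)
n=5: W (go to 1, an L position)
n=6: W (go to 2, an L position)
n=7: W (go to 3, an L position)
n=8: W (go to 3, an L position)
n=9: W (go to 3, an L position)
n=10: L (options 6(W), 5(W), 4(W) are all W)
n=11: L (options 7(W), 6(W), 5(W) are all W)
n=12: L (options 8(W), 7(W), 6(W) are all W)
n=13: L (options 9(W), 8(W), 7(W) are all W)
n=14: W (go to 10, an L position)
n=15: W (go to 11, an L position)

15: W, 7: W, 10: L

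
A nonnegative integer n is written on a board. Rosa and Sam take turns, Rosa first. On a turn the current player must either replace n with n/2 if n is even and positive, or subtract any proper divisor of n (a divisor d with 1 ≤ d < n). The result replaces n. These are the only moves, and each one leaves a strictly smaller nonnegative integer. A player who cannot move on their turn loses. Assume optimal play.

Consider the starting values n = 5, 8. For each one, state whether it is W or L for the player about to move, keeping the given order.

Use the standard recursion: the mover loses at a terminal position; elsewhere, the mover wins exactly when some move hands the opponent an L position.
n=0: no move → L
n=1: no move → L
n=2: →1(L), so W
n=3: →2(W) only, which is W, so L
n=4: →3(L), so W
n=5: →4(W) only, which is W, so L
n=6: →3(L), so W
n=7: →6(W) only, which is W, so L
n=8: →7(L), so W

5: L, 8: W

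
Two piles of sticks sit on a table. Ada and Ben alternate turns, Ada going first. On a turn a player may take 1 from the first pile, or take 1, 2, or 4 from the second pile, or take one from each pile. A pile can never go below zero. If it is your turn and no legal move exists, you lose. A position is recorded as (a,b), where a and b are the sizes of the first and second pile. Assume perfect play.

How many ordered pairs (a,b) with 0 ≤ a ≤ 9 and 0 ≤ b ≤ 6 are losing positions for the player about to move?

17

Compute win/loss labels from the base case upward. A position with no move is L. Any other position is W if it can reach an L in one move, else L.
Every move lowers a or b (never raises either), so fill the grid row by row in increasing a, and left to right within a row: each cell's successors are then already labelled.
      b=0  b=1  b=2  b=3  b=4  b=5  b=6
a=0:    L    W    W    L    W    W    L
a=1:    W    W    L    W    W    L    W
a=2:    L    W    W    W    W    W    W
a=3:    W    W    L    W    W    L    W
a=4:    L    W    W    W    W    W    W
a=5:    W    W    L    W    W    L    W
a=6:    L    W    W    W    W    W    W
a=7:    W    W    L    W    W    L    W
a=8:    L    W    W    W    W    W    W
a=9:    W    W    L    W    W    L    W
Cells with no legal move (terminal, hence L): (0,0).
The remaining L cells, each justified by listing all of its moves:
(0,3): moves to (0,2)(W), (0,1)(W); every one is W ⇒ L
(0,6): moves to (0,5)(W), (0,4)(W), (0,2)(W); every one is W ⇒ L
(1,2): moves to (0,2)(W), (1,1)(W), (1,0)(W), (0,1)(W); every one is W ⇒ L
(1,5): moves to (0,5)(W), (1,4)(W), (1,3)(W), (1,1)(W), (0,4)(W); every one is W ⇒ L
(2,0): the only move is to (1,0)(W), a W ⇒ L
(3,2): moves to (2,2)(W), (3,1)(W), (3,0)(W), (2,1)(W); every one is W ⇒ L
(3,5): moves to (2,5)(W), (3,4)(W), (3,3)(W), (3,1)(W), (2,4)(W); every one is W ⇒ L
(4,0): the only move is to (3,0)(W), a W ⇒ L
(5,2): moves to (4,2)(W), (5,1)(W), (5,0)(W), (4,1)(W); every one is W ⇒ L
(5,5): moves to (4,5)(W), (5,4)(W), (5,3)(W), (5,1)(W), (4,4)(W); every one is W ⇒ L
(6,0): the only move is to (5,0)(W), a W ⇒ L
(7,2): moves to (6,2)(W), (7,1)(W), (7,0)(W), (6,1)(W); every one is W ⇒ L
(7,5): moves to (6,5)(W), (7,4)(W), (7,3)(W), (7,1)(W), (6,4)(W); every one is W ⇒ L
(8,0): the only move is to (7,0)(W), a W ⇒ L
(9,2): moves to (8,2)(W), (9,1)(W), (9,0)(W), (8,1)(W); every one is W ⇒ L
(9,5): moves to (8,5)(W), (9,4)(W), (9,3)(W), (9,1)(W), (8,4)(W); every one is W ⇒ L
Every other cell has at least one move into one of the L cells above, so it is W.
L cells per row: a=0: 3, a=1: 2, a=2: 1, a=3: 2, a=4: 1, a=5: 2, a=6: 1, a=7: 2, a=8: 1, a=9: 2; total 17.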